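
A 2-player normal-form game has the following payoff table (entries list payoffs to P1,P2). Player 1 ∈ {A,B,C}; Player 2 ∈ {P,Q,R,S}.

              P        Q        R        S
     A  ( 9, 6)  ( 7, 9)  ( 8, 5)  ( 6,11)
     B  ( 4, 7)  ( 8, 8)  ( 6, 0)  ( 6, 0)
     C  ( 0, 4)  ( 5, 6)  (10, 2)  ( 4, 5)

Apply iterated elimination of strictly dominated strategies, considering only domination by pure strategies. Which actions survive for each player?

Survivors P1:{A,B} P2:{Q,S}

P2 drop P (Q beats it: A:9>6 B:8>7 C:6>4)
P2 drop R (Q beats it: A:9>5 B:8>0 C:6>2)
P1 drop C (A beats it: Q:7>5 S:6>4)
P1→{A,B} P2→{Q,S}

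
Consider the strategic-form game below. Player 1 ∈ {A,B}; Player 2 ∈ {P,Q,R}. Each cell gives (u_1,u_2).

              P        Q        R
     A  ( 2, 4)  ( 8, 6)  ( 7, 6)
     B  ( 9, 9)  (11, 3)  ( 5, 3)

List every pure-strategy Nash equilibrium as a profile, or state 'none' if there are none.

NE set: (A,R), (B,P)

(A,P): not NE [P1→B gives 9>2; P2→R gives 6>4]
(A,Q): not NE [P1→B gives 11>8]
(A,R): NE
(B,P): NE
(B,Q): not NE [P2→P gives 9>3]
(B,R): not NE [P1→A gives 7>5; P2→P gives 9>3]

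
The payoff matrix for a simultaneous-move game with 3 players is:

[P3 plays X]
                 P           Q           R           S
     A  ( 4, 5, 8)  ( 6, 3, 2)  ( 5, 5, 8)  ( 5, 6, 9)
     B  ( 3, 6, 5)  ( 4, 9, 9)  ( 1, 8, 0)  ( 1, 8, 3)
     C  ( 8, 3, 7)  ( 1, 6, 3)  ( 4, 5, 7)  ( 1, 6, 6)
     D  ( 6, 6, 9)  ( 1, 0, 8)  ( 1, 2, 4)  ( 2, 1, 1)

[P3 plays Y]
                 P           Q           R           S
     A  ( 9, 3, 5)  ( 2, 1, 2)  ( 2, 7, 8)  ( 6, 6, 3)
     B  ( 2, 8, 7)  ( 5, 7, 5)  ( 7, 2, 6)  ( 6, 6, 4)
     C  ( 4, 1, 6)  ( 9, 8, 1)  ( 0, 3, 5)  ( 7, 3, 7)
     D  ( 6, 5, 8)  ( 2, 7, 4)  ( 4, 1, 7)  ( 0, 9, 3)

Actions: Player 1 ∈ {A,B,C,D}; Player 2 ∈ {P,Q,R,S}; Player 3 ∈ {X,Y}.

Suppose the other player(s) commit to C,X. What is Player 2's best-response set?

u_2(P vs C,X) = 3
u_2(Q vs C,X) = 6
u_2(R vs C,X) = 5
u_2(S vs C,X) = 6
max payoff 6 at {Q,S}

argmax u_2 = {Q,S}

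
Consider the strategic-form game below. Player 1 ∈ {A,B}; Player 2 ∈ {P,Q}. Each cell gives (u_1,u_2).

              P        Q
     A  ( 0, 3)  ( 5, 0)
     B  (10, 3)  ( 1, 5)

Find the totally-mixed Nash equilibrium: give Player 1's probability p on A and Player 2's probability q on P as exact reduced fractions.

P1 mixes 2/5 on A; P2 mixes 2/7 on P

P1 indiff ⇒ q·0+(1-q)·5 = q·10+(1-q)·1 ⇒ q(-10) = (1-q)(-4) ⇒ q = 2/7
P2 indiff ⇒ p·3+(1-p)·3 = p·0+(1-p)·5 ⇒ p(3) = (1-p)(2) ⇒ p = 2/5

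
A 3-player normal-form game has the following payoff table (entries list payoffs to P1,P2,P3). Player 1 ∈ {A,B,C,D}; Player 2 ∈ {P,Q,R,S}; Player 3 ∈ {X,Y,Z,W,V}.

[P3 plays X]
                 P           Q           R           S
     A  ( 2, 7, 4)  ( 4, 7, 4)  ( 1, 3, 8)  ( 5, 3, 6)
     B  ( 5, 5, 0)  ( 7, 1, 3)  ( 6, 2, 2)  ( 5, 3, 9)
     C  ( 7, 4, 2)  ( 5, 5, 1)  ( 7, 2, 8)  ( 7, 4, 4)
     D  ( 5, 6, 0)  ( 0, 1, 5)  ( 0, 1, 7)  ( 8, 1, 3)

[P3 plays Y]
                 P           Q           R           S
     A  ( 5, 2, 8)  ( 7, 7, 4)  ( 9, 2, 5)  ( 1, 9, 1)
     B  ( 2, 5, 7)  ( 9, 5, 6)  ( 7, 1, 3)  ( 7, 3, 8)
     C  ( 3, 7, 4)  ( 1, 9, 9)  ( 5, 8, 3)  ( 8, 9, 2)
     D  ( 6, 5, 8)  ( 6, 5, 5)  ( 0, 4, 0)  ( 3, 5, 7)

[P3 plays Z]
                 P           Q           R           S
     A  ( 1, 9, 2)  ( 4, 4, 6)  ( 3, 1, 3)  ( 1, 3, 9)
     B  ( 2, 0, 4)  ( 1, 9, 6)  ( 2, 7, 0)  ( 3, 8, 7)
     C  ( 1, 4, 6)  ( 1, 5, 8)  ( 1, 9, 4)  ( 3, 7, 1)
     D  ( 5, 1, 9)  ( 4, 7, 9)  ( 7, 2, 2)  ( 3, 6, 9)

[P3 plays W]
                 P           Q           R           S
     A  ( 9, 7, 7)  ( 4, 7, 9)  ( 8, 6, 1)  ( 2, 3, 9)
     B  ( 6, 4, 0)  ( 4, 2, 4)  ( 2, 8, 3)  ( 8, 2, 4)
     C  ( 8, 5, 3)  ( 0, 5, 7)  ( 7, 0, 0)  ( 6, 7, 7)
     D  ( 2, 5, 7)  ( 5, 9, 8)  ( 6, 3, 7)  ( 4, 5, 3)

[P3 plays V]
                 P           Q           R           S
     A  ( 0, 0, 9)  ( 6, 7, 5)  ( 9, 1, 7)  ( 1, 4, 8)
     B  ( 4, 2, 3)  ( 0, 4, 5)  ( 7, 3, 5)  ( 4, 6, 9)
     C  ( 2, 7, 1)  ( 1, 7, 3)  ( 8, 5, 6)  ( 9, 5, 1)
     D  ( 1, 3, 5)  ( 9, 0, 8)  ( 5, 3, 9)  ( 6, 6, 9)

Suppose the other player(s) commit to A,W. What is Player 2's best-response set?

u_2(P vs A,W) = 7
u_2(Q vs A,W) = 7
u_2(R vs A,W) = 6
u_2(S vs A,W) = 3
max payoff 7 at {P,Q}

P2 best: {P,Q}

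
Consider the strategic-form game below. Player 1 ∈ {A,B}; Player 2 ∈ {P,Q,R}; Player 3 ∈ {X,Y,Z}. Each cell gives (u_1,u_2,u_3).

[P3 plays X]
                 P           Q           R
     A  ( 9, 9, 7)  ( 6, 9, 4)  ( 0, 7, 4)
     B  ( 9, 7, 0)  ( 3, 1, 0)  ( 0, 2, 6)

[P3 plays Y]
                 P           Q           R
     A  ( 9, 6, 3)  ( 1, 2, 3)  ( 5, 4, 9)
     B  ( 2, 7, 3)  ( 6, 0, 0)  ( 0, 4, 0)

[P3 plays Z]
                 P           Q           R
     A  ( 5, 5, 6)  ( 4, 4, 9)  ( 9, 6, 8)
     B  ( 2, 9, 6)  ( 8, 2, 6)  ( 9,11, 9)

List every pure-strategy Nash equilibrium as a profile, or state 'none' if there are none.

(A,P,X): NE
(A,P,Y): not NE [P3→X gives 7>3]
(A,P,Z): not NE [P2→R gives 6>5; P3→X gives 7>6]
(A,Q,X): not NE [P3→Z gives 9>4]
(A,Q,Y): not NE [P1→B gives 6>1; P2→P gives 6>2; P3→Z gives 9>3]
(A,Q,Z): not NE [P1→B gives 8>4; P2→R gives 6>4]
(A,R,X): not NE [P2→Q gives 9>7; P3→Y gives 9>4]
(A,R,Y): not NE [P2→P gives 6>4]
(A,R,Z): not NE [P3→Y gives 9>8]
(B,P,X): not NE [P3→Z gives 6>0]
(B,P,Y): not NE [P1→A gives 9>2; P3→Z gives 6>3]
(B,P,Z): not NE [P1→A gives 5>2; P2→R gives 11>9]
(B,Q,X): not NE [P1→A gives 6>3; P2→P gives 7>1; P3→Z gives 6>0]
(B,Q,Y): not NE [P2→P gives 7>0; P3→Z gives 6>0]
(B,Q,Z): not NE [P2→R gives 11>2]
(B,R,X): not NE [P2→P gives 7>2; P3→Z gives 9>6]
(B,R,Y): not NE [P1→A gives 5>0; P2→P gives 7>4; P3→Z gives 9>0]
(B,R,Z): NE

Nash profiles: (A,P,X), (B,R,Z)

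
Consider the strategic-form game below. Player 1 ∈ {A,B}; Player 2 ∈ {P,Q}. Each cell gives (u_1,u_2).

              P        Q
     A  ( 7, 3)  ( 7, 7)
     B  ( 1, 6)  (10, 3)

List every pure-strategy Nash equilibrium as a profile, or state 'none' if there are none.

No pure NE.

(A,P): not NE [P2→Q gives 7>3]
(A,Q): not NE [P1→B gives 10>7]
(B,P): not NE [P1→A gives 7>1]
(B,Q): not NE [P2→P gives 6>3]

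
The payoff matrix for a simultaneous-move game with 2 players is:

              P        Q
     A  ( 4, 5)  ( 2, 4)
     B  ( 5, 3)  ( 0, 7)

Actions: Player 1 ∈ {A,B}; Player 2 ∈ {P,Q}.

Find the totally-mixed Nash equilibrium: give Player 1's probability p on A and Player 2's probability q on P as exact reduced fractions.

p=4/5, q=2/3

P1 indiff ⇒ q·4+(1-q)·2 = q·5+(1-q)·0 ⇒ q(-1) = (1-q)(-2) ⇒ q = 2/3
P2 indiff ⇒ p·5+(1-p)·3 = p·4+(1-p)·7 ⇒ p(1) = (1-p)(4) ⇒ p = 4/5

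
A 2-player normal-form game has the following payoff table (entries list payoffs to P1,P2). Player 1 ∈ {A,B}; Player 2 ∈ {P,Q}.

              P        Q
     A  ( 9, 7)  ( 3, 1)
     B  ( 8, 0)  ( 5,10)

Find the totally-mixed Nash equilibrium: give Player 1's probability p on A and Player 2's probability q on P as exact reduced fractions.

p=5/8, q=2/3

P1 indiff ⇒ q·9+(1-q)·3 = q·8+(1-q)·5 ⇒ q(1) = (1-q)(2) ⇒ q = 2/3
P2 indiff ⇒ p·7+(1-p)·0 = p·1+(1-p)·10 ⇒ p(6) = (1-p)(10) ⇒ p = 5/8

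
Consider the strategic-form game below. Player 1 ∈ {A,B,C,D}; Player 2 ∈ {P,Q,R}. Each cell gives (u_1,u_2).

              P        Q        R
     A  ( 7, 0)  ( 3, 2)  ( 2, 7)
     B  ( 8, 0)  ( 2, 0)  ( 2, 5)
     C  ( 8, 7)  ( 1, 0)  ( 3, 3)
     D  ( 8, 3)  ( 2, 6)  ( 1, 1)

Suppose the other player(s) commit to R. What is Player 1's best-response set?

u_1(A vs R) = 2
u_1(B vs R) = 2
u_1(C vs R) = 3
u_1(D vs R) = 1
max payoff 3 at {C}

P1 best: {C}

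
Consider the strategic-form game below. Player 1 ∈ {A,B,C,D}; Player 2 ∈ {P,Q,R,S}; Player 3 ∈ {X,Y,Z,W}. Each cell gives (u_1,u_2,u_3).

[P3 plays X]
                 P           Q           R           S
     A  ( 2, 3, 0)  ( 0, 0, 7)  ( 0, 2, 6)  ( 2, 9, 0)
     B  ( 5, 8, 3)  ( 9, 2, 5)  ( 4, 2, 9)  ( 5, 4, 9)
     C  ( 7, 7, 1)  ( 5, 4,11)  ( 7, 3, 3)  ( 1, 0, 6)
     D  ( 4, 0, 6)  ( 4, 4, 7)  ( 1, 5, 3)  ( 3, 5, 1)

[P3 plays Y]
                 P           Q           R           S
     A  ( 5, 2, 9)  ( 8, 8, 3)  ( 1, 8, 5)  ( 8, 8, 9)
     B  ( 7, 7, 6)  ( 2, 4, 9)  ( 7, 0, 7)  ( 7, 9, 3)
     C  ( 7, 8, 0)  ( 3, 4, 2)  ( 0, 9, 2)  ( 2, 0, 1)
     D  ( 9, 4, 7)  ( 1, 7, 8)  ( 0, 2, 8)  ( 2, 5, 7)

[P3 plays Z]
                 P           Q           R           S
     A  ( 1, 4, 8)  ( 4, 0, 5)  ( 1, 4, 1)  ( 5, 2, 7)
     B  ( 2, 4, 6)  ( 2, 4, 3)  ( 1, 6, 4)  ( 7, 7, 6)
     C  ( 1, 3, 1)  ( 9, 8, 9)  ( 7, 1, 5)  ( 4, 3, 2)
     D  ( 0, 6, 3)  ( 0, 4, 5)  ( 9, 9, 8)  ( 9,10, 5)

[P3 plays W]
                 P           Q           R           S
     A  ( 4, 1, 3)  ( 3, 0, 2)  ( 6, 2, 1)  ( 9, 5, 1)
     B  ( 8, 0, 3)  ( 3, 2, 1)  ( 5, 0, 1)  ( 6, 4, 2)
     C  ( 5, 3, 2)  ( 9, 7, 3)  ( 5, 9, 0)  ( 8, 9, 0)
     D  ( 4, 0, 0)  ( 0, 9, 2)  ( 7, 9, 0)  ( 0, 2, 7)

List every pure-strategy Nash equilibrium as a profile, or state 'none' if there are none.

(A,P,X): not NE [P1→C gives 7>2; P2→S gives 9>3; P3→Y gives 9>0]
(A,P,Y): not NE [P1→D gives 9>5; P2→S gives 8>2]
(A,P,Z): not NE [P1→B gives 2>1; P3→Y gives 9>8]
(A,P,W): not NE [P1→B gives 8>4; P2→S gives 5>1; P3→Y gives 9>3]
(A,Q,X): not NE [P1→B gives 9>0; P2→S gives 9>0]
(A,Q,Y): not NE [P3→X gives 7>3]
(A,Q,Z): not NE [P1→C gives 9>4; P2→R gives 4>0; P3→X gives 7>5]
(A,Q,W): not NE [P1→C gives 9>3; P2→S gives 5>0; P3→X gives 7>2]
(A,R,X): not NE [P1→C gives 7>0; P2→S gives 9>2]
(A,R,Y): not NE [P1→B gives 7>1; P3→X gives 6>5]
(A,R,Z): not NE [P1→D gives 9>1; P3→X gives 6>1]
(A,R,W): not NE [P1→D gives 7>6; P2→S gives 5>2; P3→X gives 6>1]
(A,S,X): not NE [P1→B gives 5>2; P3→Y gives 9>0]
(A,S,Y): NE
(A,S,Z): not NE [P1→D gives 9>5; P2→R gives 4>2; P3→Y gives 9>7]
(A,S,W): not NE [P3→Y gives 9>1]
(B,P,X): not NE [P1→C gives 7>5; P3→Z gives 6>3]
(B,P,Y): not NE [P1→D gives 9>7; P2→S gives 9>7]
(B,P,Z): not NE [P2→S gives 7>4]
(B,P,W): not NE [P2→S gives 4>0; P3→Z gives 6>3]
(B,Q,X): not NE [P2→P gives 8>2; P3→Y gives 9>5]
(B,Q,Y): not NE [P1→A gives 8>2; P2→S gives 9>4]
(B,Q,Z): not NE [P1→C gives 9>2; P2→S gives 7>4; P3→Y gives 9>3]
(B,Q,W): not NE [P1→C gives 9>3; P2→S gives 4>2; P3→Y gives 9>1]
(B,R,X): not NE [P1→C gives 7>4; P2→P gives 8>2]
(B,R,Y): not NE [P2→S gives 9>0; P3→X gives 9>7]
(B,R,Z): not NE [P1→D gives 9>1; P2→S gives 7>6; P3→X gives 9>4]
(B,R,W): not NE [P1→D gives 7>5; P2→S gives 4>0; P3→X gives 9>1]
(B,S,X): not NE [P2→P gives 8>4]
(B,S,Y): not NE [P1→A gives 8>7; P3→X gives 9>3]
(B,S,Z): not NE [P1→D gives 9>7; P3→X gives 9>6]
(B,S,W): not NE [P1→A gives 9>6; P3→X gives 9>2]
(C,P,X): not NE [P3→W gives 2>1]
(C,P,Y): not NE [P1→D gives 9>7; P2→R gives 9>8; P3→W gives 2>0]
(C,P,Z): not NE [P1→B gives 2>1; P2→Q gives 8>3; P3→W gives 2>1]
(C,P,W): not NE [P1→B gives 8>5; P2→S gives 9>3]
(C,Q,X): not NE [P1→B gives 9>5; P2→P gives 7>4]
(C,Q,Y): not NE [P1→A gives 8>3; P2→R gives 9>4; P3→X gives 11>2]
(C,Q,Z): not NE [P3→X gives 11>9]
(C,Q,W): not NE [P2→S gives 9>7; P3→X gives 11>3]
(C,R,X): not NE [P2→P gives 7>3; P3→Z gives 5>3]
(C,R,Y): not NE [P1→B gives 7>0; P3→Z gives 5>2]
(C,R,Z): not NE [P1→D gives 9>7; P2→Q gives 8>1]
(C,R,W): not NE [P1→D gives 7>5; P3→Z gives 5>0]
(C,S,X): not NE [P1→B gives 5>1; P2→P gives 7>0]
(C,S,Y): not NE [P1→A gives 8>2; P2→R gives 9>0; P3→X gives 6>1]
(C,S,Z): not NE [P1→D gives 9>4; P2→Q gives 8>3; P3→X gives 6>2]
(C,S,W): not NE [P1→A gives 9>8; P3→X gives 6>0]
(D,P,X): not NE [P1→C gives 7>4; P2→S gives 5>0; P3→Y gives 7>6]
(D,P,Y): not NE [P2→Q gives 7>4]
(D,P,Z): not NE [P1→B gives 2>0; P2→S gives 10>6; P3→Y gives 7>3]
(D,P,W): not NE [P1→B gives 8>4; P2→R gives 9>0; P3→Y gives 7>0]
(D,Q,X): not NE [P1→B gives 9>4; P2→S gives 5>4; P3→Y gives 8>7]
(D,Q,Y): not NE [P1→A gives 8>1]
(D,Q,Z): not NE [P1→C gives 9>0; P2→S gives 10>4; P3→Y gives 8>5]
(D,Q,W): not NE [P1→C gives 9>0; P3→Y gives 8>2]
(D,R,X): not NE [P1→C gives 7>1; P3→Z gives 8>3]
(D,R,Y): not NE [P1→B gives 7>0; P2→Q gives 7>2]
(D,R,Z): not NE [P2→S gives 10>9]
(D,R,W): not NE [P3→Z gives 8>0]
(D,S,X): not NE [P1→B gives 5>3; P3→W gives 7>1]
(D,S,Y): not NE [P1→A gives 8>2; P2→Q gives 7>5]
(D,S,Z): not NE [P3→W gives 7>5]
(D,S,W): not NE [P1→A gives 9>0; P2→R gives 9>2]

PSNE = {(A,S,Y)}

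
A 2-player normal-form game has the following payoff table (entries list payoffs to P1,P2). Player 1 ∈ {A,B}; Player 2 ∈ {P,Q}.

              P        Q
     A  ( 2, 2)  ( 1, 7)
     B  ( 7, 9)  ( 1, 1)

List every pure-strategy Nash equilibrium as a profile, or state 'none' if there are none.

(A,P): not NE [P1→B gives 7>2; P2→Q gives 7>2]
(A,Q): NE
(B,P): NE
(B,Q): not NE [P2→P gives 9>1]

PSNE = {(A,Q), (B,P)}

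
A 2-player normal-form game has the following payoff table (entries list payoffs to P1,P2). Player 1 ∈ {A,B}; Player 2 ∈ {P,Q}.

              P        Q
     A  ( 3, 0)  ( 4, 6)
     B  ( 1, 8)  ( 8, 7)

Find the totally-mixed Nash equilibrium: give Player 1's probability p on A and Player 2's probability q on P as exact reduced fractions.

P1 indiff ⇒ q·3+(1-q)·4 = q·1+(1-q)·8 ⇒ q(2) = (1-q)(4) ⇒ q = 2/3
P2 indiff ⇒ p·0+(1-p)·8 = p·6+(1-p)·7 ⇒ p(-6) = (1-p)(-1) ⇒ p = 1/7

p=1/7, q=2/3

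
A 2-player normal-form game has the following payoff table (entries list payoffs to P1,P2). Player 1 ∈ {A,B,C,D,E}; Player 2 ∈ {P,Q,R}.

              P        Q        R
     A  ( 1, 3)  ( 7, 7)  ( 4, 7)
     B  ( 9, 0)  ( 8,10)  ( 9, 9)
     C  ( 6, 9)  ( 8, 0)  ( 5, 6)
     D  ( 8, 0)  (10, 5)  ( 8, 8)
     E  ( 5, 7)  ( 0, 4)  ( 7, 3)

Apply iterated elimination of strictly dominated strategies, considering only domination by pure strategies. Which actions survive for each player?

P1 drop A (B beats it: P:9>1 Q:8>7 R:9>4)
P1 drop C (D beats it: P:8>6 Q:10>8 R:8>5)
P1 drop E (B beats it: P:9>5 Q:8>0 R:9>7)
P2 drop P (Q beats it: B:10>0 D:5>0)
P1→{B,D} P2→{Q,R}

Survivors P1:{B,D} P2:{Q,R}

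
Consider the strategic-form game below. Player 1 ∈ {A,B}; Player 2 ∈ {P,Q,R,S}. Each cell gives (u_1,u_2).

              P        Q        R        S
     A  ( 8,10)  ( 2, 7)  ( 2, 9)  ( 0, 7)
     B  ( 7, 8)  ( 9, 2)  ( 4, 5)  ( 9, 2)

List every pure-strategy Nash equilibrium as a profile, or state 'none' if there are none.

(A,P): NE
(A,Q): not NE [P1→B gives 9>2; P2→P gives 10>7]
(A,R): not NE [P1→B gives 4>2; P2→P gives 10>9]
(A,S): not NE [P1→B gives 9>0; P2→P gives 10>7]
(B,P): not NE [P1→A gives 8>7]
(B,Q): not NE [P2→P gives 8>2]
(B,R): not NE [P2→P gives 8>5]
(B,S): not NE [P2→P gives 8>2]

PSNE = {(A,P)}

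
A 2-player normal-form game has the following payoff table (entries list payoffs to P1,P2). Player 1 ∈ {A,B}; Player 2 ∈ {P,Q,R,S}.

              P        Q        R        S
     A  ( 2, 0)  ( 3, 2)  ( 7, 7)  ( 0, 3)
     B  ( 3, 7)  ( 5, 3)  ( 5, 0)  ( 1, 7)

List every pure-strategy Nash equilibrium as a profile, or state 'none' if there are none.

NE set: (A,R), (B,P), (B,S)

(A,P): not NE [P1→B gives 3>2; P2→R gives 7>0]
(A,Q): not NE [P1→B gives 5>3; P2→R gives 7>2]
(A,R): NE
(A,S): not NE [P1→B gives 1>0; P2→R gives 7>3]
(B,P): NE
(B,Q): not NE [P2→S gives 7>3]
(B,R): not NE [P1→A gives 7>5; P2→S gives 7>0]
(B,S): NE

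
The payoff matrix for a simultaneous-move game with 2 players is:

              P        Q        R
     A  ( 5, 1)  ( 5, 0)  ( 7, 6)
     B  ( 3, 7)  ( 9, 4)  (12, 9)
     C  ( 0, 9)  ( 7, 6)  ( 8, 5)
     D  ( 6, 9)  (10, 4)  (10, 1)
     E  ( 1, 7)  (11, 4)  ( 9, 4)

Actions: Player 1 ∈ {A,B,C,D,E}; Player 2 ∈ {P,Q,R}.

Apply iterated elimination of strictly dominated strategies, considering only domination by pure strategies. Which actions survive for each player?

P1 drop A (D beats it: P:6>5 Q:10>5 R:10>7)
P1 drop C (B beats it: P:3>0 Q:9>7 R:12>8)
P2 drop Q (P beats it: B:7>4 D:9>4 E:7>4)
P1 drop E (B beats it: P:3>1 R:12>9)
P1→{B,D} P2→{P,R}

Survivors P1:{B,D} P2:{P,R}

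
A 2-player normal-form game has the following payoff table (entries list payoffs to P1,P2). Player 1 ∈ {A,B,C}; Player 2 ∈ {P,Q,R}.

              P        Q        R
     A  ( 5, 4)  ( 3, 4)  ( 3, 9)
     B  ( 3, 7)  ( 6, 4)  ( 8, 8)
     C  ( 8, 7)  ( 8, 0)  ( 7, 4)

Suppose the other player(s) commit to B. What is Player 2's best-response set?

argmax u_2 = {R}

u_2(P vs B) = 7
u_2(Q vs B) = 4
u_2(R vs B) = 8
max payoff 8 at {R}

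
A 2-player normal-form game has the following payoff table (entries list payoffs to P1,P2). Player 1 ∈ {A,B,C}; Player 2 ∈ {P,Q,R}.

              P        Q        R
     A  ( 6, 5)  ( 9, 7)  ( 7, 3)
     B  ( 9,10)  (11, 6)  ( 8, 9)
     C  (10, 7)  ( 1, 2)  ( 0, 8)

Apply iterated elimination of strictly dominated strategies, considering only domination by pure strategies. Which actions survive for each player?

P1 drop A (B beats it: P:9>6 Q:11>9 R:8>7)
P2 drop Q (P beats it: B:10>6 C:7>2)
P1→{B,C} P2→{P,R}

Survivors P1:{B,C} P2:{P,R}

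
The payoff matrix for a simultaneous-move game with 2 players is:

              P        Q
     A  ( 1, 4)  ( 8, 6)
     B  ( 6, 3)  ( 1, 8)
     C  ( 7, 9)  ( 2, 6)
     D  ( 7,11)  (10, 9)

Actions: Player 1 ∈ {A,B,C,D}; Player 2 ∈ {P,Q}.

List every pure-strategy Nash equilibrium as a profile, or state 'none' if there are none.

NE set: (C,P), (D,P)

(A,P): not NE [P1→D gives 7>1; P2→Q gives 6>4]
(A,Q): not NE [P1→D gives 10>8]
(B,P): not NE [P1→D gives 7>6; P2→Q gives 8>3]
(B,Q): not NE [P1→D gives 10>1]
(C,P): NE
(C,Q): not NE [P1→D gives 10>2; P2→P gives 9>6]
(D,P): NE
(D,Q): not NE [P2→P gives 11>9]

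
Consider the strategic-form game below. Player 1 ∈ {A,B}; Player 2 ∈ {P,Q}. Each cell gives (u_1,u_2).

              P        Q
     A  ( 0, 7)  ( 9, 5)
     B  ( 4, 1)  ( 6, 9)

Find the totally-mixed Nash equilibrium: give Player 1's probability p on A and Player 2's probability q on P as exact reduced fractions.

P1 indiff ⇒ q·0+(1-q)·9 = q·4+(1-q)·6 ⇒ q(-4) = (1-q)(-3) ⇒ q = 3/7
P2 indiff ⇒ p·7+(1-p)·1 = p·5+(1-p)·9 ⇒ p(2) = (1-p)(8) ⇒ p = 4/5

P1 mixes 4/5 on A; P2 mixes 3/7 on P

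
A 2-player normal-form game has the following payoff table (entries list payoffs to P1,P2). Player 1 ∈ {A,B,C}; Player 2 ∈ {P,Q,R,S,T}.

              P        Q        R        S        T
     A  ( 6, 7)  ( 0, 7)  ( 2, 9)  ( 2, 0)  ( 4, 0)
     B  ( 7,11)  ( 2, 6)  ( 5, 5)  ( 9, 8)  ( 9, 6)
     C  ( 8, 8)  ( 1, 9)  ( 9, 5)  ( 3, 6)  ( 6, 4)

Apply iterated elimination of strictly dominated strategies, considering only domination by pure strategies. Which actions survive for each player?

Remaining: P1:{B,C} P2:{P,Q}

P1 drop A (B beats it: P:7>6 Q:2>0 R:5>2 S:9>2 T:9>4)
P2 drop R (P beats it: B:11>5 C:8>5)
P2 drop S (P beats it: B:11>8 C:8>6)
P2 drop T (P beats it: B:11>6 C:8>4)
P1→{B,C} P2→{P,Q}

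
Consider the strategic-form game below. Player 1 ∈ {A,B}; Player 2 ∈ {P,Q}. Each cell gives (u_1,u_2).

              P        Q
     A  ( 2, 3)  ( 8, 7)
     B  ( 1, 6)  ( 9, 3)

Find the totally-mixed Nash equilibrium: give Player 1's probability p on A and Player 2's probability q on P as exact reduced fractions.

P1 indiff ⇒ q·2+(1-q)·8 = q·1+(1-q)·9 ⇒ q(1) = (1-q)(1) ⇒ q = 1/2
P2 indiff ⇒ p·3+(1-p)·6 = p·7+(1-p)·3 ⇒ p(-4) = (1-p)(-3) ⇒ p = 3/7

p=3/7, q=1/2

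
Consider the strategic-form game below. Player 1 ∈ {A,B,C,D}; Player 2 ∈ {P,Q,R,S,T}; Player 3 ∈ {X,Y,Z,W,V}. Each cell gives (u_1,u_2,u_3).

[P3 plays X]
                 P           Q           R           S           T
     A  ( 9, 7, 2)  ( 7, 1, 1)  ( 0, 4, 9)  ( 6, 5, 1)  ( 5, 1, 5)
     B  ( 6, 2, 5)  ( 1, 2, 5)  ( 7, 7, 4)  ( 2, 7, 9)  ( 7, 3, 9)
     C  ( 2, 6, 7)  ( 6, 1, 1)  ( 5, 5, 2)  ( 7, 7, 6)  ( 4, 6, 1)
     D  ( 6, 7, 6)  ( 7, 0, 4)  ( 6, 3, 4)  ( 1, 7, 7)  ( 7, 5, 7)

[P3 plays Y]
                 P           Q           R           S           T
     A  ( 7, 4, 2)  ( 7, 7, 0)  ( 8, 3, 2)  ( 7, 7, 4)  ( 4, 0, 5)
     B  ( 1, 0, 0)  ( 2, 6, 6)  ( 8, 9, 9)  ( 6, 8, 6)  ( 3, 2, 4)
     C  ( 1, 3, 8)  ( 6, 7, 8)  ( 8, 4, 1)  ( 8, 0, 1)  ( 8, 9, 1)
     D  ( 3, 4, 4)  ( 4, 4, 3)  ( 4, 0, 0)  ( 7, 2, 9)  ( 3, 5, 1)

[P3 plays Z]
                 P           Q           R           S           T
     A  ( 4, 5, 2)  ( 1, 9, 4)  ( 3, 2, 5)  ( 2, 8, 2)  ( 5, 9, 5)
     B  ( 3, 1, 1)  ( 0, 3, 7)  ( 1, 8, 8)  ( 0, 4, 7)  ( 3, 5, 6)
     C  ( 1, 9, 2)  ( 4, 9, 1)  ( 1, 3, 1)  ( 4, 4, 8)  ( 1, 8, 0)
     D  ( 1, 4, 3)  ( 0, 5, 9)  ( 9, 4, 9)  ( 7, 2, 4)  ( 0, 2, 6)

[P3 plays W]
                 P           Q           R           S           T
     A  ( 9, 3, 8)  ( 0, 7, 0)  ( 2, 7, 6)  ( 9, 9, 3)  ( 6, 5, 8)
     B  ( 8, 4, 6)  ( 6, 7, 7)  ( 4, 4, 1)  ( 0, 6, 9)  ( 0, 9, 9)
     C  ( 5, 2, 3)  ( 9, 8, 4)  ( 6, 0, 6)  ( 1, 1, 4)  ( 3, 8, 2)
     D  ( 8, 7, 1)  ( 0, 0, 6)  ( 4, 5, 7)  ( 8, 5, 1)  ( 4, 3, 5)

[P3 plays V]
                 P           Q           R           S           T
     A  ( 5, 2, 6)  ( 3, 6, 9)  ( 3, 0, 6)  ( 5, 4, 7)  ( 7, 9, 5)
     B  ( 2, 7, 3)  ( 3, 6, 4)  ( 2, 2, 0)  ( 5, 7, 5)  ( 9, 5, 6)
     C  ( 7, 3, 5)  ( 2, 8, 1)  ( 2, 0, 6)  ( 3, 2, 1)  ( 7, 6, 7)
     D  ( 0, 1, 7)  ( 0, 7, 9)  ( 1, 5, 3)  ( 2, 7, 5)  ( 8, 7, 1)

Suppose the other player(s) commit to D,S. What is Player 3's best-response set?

u_3(X vs D,S) = 7
u_3(Y vs D,S) = 9
u_3(Z vs D,S) = 4
u_3(W vs D,S) = 1
u_3(V vs D,S) = 5
max payoff 9 at {Y}

BR_3 = {Y}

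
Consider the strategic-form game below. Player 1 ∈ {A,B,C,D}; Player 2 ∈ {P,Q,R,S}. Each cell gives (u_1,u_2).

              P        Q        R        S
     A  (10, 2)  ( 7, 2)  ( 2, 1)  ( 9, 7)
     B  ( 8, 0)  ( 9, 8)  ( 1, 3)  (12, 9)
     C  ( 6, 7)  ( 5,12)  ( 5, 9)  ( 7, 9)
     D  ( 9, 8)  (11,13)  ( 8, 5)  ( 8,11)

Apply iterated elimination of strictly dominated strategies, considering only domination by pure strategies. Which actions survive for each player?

P1 drop C (D beats it: P:9>6 Q:11>5 R:8>5 S:8>7)
P2 drop P (S beats it: A:7>2 B:9>0 D:11>8)
P2 drop R (Q beats it: A:2>1 B:8>3 D:13>5)
P1 drop A (B beats it: Q:9>7 S:12>9)
P1→{B,D} P2→{Q,S}

Remaining: P1:{B,D} P2:{Q,S}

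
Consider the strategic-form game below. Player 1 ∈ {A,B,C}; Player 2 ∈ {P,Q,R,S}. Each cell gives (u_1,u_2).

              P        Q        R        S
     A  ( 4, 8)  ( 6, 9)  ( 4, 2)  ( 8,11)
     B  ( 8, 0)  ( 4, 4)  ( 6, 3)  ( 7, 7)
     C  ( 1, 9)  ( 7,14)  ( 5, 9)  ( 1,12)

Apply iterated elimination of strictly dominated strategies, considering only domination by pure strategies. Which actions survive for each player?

Survivors P1:{A,C} P2:{Q,S}

P2 drop P (Q beats it: A:9>8 B:4>0 C:14>9)
P2 drop R (Q beats it: A:9>2 B:4>3 C:14>9)
P1 drop B (A beats it: Q:6>4 S:8>7)
P1→{A,C} P2→{Q,S}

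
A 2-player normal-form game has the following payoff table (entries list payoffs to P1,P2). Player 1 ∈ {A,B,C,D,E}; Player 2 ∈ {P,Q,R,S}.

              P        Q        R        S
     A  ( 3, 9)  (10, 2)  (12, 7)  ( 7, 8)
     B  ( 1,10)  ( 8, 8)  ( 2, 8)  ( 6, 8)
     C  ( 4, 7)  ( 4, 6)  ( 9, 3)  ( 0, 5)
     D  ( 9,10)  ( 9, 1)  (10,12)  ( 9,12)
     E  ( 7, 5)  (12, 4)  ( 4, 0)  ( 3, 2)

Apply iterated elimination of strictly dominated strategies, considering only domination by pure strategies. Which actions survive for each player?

P1 drop B (A beats it: P:3>1 Q:10>8 R:12>2 S:7>6)
P1 drop C (D beats it: P:9>4 Q:9>4 R:10>9 S:9>0)
P2 drop Q (P beats it: A:9>2 D:10>1 E:5>4)
P1 drop E (D beats it: P:9>7 R:10>4 S:9>3)
P1→{A,D} P2→{P,R,S}

Survivors P1:{A,D} P2:{P,R,S}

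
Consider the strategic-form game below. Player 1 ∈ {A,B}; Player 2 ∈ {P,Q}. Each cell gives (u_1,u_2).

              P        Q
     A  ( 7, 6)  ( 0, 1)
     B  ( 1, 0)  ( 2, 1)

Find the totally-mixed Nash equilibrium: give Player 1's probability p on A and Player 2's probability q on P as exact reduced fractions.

P1 mixes 1/6 on A; P2 mixes 1/4 on P

P1 indiff ⇒ q·7+(1-q)·0 = q·1+(1-q)·2 ⇒ q(6) = (1-q)(2) ⇒ q = 1/4
P2 indiff ⇒ p·6+(1-p)·0 = p·1+(1-p)·1 ⇒ p(5) = (1-p)(1) ⇒ p = 1/6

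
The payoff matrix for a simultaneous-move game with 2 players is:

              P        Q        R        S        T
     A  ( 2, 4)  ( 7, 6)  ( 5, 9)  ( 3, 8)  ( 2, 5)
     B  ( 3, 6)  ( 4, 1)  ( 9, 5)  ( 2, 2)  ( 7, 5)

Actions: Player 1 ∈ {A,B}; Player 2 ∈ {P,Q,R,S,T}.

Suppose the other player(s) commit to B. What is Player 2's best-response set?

BR_2 = {P}

u_2(P vs B) = 6
u_2(Q vs B) = 1
u_2(R vs B) = 5
u_2(S vs B) = 2
u_2(T vs B) = 5
max payoff 6 at {P}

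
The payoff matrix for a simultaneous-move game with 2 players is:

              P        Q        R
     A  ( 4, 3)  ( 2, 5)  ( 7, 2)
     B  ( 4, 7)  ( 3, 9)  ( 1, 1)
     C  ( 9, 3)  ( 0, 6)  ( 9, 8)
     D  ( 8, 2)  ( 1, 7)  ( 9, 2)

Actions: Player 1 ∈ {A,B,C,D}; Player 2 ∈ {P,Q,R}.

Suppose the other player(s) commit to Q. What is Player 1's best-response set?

P1 best: {B}

u_1(A vs Q) = 2
u_1(B vs Q) = 3
u_1(C vs Q) = 0
u_1(D vs Q) = 1
max payoff 3 at {B}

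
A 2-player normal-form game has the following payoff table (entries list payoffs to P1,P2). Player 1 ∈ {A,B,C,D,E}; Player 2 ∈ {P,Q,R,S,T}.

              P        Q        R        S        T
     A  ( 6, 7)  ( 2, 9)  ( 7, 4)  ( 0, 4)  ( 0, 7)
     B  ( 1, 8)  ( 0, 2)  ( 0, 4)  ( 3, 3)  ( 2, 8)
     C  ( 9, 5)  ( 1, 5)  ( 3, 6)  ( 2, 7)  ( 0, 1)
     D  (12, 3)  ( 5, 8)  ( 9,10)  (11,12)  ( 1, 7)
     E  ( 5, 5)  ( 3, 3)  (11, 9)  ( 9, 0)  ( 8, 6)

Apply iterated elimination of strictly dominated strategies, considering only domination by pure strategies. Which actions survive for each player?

P1 drop A (D beats it: P:12>6 Q:5>2 R:9>7 S:11>0 T:1>0)
P1 drop B (E beats it: P:5>1 Q:3>0 R:11>0 S:9>3 T:8>2)
P1 drop C (D beats it: P:12>9 Q:5>1 R:9>3 S:11>2 T:1>0)
P2 drop P (R beats it: D:10>3 E:9>5)
P2 drop Q (R beats it: D:10>8 E:9>3)
P2 drop T (R beats it: D:10>7 E:9>6)
P1→{D,E} P2→{R,S}

Survivors P1:{D,E} P2:{R,S}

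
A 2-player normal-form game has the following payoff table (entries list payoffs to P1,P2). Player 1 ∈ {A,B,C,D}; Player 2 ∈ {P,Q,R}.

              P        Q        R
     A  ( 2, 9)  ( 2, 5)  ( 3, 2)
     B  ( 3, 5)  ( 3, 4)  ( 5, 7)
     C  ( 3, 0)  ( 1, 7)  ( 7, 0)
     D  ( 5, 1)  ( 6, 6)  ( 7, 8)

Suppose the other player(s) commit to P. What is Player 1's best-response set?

u_1(A vs P) = 2
u_1(B vs P) = 3
u_1(C vs P) = 3
u_1(D vs P) = 5
max payoff 5 at {D}

argmax u_1 = {D}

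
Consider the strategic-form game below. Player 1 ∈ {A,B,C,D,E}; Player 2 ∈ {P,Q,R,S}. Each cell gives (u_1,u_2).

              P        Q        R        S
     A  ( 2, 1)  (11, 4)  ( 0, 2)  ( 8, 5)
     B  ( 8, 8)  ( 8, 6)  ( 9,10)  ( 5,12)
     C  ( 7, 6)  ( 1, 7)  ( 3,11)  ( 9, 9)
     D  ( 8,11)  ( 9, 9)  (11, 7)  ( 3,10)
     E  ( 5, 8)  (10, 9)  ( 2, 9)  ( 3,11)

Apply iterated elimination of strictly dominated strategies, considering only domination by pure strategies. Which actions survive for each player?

Remaining: P1:{B,C,D} P2:{P,R,S}

P2 drop Q (S beats it: A:5>4 B:12>6 C:9>7 D:10>9 E:11>9)
P1 drop A (C beats it: P:7>2 R:3>0 S:9>8)
P1 drop E (B beats it: P:8>5 R:9>2 S:5>3)
P1→{B,C,D} P2→{P,R,S}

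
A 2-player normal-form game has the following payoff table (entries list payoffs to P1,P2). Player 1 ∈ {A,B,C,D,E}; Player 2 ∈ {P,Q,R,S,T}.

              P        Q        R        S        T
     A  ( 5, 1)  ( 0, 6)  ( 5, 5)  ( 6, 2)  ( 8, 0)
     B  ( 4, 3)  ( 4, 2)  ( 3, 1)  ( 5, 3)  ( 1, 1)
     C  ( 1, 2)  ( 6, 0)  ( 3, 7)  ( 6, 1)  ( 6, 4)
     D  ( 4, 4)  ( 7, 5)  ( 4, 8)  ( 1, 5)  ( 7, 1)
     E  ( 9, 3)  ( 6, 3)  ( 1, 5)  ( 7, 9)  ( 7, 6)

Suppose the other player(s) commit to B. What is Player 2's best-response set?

u_2(P vs B) = 3
u_2(Q vs B) = 2
u_2(R vs B) = 1
u_2(S vs B) = 3
u_2(T vs B) = 1
max payoff 3 at {P,S}

BR_2 = {P,S}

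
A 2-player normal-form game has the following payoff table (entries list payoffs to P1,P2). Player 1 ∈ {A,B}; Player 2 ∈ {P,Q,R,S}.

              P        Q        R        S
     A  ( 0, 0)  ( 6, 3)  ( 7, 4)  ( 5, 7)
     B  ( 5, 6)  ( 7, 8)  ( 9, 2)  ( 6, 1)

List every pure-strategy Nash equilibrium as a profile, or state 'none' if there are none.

(A,P): not NE [P1→B gives 5>0; P2→S gives 7>0]
(A,Q): not NE [P1→B gives 7>6; P2→S gives 7>3]
(A,R): not NE [P1→B gives 9>7; P2→S gives 7>4]
(A,S): not NE [P1→B gives 6>5]
(B,P): not NE [P2→Q gives 8>6]
(B,Q): NE
(B,R): not NE [P2→Q gives 8>2]
(B,S): not NE [P2→Q gives 8>1]

NE set: (B,Q)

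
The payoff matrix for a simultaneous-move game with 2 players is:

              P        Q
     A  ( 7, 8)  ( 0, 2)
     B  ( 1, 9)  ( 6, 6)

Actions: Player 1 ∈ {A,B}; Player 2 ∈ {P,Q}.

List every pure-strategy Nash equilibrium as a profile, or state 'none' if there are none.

(A,P): NE
(A,Q): not NE [P1→B gives 6>0; P2→P gives 8>2]
(B,P): not NE [P1→A gives 7>1]
(B,Q): not NE [P2→P gives 9>6]

Nash profiles: (A,P)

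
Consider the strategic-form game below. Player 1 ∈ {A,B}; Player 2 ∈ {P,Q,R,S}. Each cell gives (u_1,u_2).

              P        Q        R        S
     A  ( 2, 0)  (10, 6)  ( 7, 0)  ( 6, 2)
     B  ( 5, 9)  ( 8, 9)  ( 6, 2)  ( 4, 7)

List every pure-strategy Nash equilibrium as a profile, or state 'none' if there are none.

(A,P): not NE [P1→B gives 5>2; P2→Q gives 6>0]
(A,Q): NE
(A,R): not NE [P2→Q gives 6>0]
(A,S): not NE [P2→Q gives 6>2]
(B,P): NE
(B,Q): not NE [P1→A gives 10>8]
(B,R): not NE [P1→A gives 7>6; P2→Q gives 9>2]
(B,S): not NE [P1→A gives 6>4; P2→Q gives 9>7]

Nash profiles: (A,Q), (B,P)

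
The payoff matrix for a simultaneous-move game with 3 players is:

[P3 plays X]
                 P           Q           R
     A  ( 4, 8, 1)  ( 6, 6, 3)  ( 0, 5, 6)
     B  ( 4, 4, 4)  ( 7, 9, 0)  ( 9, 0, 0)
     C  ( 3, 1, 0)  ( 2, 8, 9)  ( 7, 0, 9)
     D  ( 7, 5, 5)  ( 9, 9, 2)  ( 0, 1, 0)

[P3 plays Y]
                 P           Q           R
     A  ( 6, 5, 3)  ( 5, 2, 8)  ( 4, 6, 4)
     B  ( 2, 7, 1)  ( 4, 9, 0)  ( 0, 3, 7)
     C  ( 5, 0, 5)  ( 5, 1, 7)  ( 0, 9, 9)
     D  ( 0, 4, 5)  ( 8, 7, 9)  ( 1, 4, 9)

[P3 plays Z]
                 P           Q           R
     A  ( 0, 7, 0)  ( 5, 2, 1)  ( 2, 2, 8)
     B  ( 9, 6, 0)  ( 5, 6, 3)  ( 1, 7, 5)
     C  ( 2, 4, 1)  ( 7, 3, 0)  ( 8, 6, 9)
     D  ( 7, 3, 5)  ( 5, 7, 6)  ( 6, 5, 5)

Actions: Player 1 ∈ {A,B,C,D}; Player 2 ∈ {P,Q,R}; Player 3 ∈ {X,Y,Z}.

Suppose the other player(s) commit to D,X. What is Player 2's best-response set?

u_2(P vs D,X) = 5
u_2(Q vs D,X) = 9
u_2(R vs D,X) = 1
max payoff 9 at {Q}

BR_2 = {Q}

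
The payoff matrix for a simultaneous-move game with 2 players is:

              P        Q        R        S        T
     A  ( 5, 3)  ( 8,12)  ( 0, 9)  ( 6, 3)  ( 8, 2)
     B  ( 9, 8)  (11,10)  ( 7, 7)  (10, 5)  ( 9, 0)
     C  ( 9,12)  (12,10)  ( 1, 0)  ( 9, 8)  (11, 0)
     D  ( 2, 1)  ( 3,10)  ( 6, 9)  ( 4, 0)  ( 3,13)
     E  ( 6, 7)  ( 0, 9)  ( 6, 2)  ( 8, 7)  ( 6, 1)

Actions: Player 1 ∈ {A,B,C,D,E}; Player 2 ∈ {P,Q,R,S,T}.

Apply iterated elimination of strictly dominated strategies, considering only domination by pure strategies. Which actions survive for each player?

P1 drop A (B beats it: P:9>5 Q:11>8 R:7>0 S:10>6 T:9>8)
P1 drop D (B beats it: P:9>2 Q:11>3 R:7>6 S:10>4 T:9>3)
P1 drop E (B beats it: P:9>6 Q:11>0 R:7>6 S:10>8 T:9>6)
P2 drop R (P beats it: B:8>7 C:12>0)
P2 drop S (P beats it: B:8>5 C:12>8)
P2 drop T (P beats it: B:8>0 C:12>0)
P1→{B,C} P2→{P,Q}

Survivors P1:{B,C} P2:{P,Q}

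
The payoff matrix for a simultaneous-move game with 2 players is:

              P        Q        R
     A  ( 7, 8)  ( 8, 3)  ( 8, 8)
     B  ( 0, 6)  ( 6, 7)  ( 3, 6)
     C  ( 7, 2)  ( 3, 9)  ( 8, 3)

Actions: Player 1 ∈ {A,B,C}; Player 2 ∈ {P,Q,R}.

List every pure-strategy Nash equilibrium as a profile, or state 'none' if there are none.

(A,P): NE
(A,Q): not NE [P2→R gives 8>3]
(A,R): NE
(B,P): not NE [P1→C gives 7>0; P2→Q gives 7>6]
(B,Q): not NE [P1→A gives 8>6]
(B,R): not NE [P1→C gives 8>3; P2→Q gives 7>6]
(C,P): not NE [P2→Q gives 9>2]
(C,Q): not NE [P1→A gives 8>3]
(C,R): not NE [P2→Q gives 9>3]

PSNE = {(A,P), (A,R)}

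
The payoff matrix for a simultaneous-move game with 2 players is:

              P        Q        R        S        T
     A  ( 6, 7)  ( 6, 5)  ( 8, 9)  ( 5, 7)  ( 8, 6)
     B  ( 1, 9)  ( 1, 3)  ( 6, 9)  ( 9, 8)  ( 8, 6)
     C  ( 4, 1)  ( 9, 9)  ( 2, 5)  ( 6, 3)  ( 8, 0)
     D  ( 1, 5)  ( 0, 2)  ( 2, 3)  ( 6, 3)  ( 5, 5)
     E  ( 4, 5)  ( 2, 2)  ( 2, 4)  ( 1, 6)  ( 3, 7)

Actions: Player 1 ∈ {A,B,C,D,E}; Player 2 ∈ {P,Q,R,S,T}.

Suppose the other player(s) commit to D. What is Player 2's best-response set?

argmax u_2 = {P,T}

u_2(P vs D) = 5
u_2(Q vs D) = 2
u_2(R vs D) = 3
u_2(S vs D) = 3
u_2(T vs D) = 5
max payoff 5 at {P,T}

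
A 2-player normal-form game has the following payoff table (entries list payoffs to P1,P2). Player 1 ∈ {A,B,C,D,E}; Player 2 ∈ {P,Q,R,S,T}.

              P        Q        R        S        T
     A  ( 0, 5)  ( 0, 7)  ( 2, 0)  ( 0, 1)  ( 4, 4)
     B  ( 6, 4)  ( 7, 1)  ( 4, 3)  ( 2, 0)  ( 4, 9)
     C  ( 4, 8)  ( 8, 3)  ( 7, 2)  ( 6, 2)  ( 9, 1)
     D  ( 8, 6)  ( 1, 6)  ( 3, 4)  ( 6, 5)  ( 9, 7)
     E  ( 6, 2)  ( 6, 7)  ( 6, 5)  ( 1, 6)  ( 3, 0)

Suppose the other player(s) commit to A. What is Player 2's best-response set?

u_2(P vs A) = 5
u_2(Q vs A) = 7
u_2(R vs A) = 0
u_2(S vs A) = 1
u_2(T vs A) = 4
max payoff 7 at {Q}

argmax u_2 = {Q}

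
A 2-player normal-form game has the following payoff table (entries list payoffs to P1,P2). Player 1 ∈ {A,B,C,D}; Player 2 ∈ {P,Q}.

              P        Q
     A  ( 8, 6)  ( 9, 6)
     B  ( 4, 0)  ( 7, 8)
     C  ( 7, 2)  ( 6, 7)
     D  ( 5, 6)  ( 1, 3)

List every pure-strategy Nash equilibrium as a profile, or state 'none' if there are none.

Nash profiles: (A,P), (A,Q)

(A,P): NE
(A,Q): NE
(B,P): not NE [P1→A gives 8>4; P2→Q gives 8>0]
(B,Q): not NE [P1→A gives 9>7]
(C,P): not NE [P1→A gives 8>7; P2→Q gives 7>2]
(C,Q): not NE [P1→A gives 9>6]
(D,P): not NE [P1→A gives 8>5]
(D,Q): not NE [P1→A gives 9>1; P2→P gives 6>3]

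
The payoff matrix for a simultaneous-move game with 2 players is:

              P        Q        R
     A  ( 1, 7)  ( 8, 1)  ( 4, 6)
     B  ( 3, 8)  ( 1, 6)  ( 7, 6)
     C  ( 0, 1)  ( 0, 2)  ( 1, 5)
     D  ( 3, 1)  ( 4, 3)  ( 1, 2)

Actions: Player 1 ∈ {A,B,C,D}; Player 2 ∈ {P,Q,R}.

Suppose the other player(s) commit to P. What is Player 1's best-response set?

P1 best: {B,D}

u_1(A vs P) = 1
u_1(B vs P) = 3
u_1(C vs P) = 0
u_1(D vs P) = 3
max payoff 3 at {B,D}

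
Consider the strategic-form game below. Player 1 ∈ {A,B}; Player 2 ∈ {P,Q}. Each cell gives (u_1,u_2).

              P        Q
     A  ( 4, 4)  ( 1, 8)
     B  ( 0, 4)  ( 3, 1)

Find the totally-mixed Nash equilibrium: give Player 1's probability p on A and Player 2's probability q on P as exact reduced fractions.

P1 indiff ⇒ q·4+(1-q)·1 = q·0+(1-q)·3 ⇒ q(4) = (1-q)(2) ⇒ q = 1/3
P2 indiff ⇒ p·4+(1-p)·4 = p·8+(1-p)·1 ⇒ p(-4) = (1-p)(-3) ⇒ p = 3/7

(p,q) = (3/7, 1/3)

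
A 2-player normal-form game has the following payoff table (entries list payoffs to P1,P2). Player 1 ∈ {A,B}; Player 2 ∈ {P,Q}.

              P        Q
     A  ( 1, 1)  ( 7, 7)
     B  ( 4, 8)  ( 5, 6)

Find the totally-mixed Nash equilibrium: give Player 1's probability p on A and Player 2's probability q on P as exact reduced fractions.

P1 indiff ⇒ q·1+(1-q)·7 = q·4+(1-q)·5 ⇒ q(-3) = (1-q)(-2) ⇒ q = 2/5
P2 indiff ⇒ p·1+(1-p)·8 = p·7+(1-p)·6 ⇒ p(-6) = (1-p)(-2) ⇒ p = 1/4

p=1/4, q=2/5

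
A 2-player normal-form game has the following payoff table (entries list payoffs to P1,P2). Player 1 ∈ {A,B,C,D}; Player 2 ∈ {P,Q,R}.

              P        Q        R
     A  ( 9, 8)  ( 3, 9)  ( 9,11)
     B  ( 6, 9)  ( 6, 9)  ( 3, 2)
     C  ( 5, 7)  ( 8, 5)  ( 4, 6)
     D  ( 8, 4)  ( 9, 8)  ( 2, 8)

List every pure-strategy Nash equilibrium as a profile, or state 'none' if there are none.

(A,P): not NE [P2→R gives 11>8]
(A,Q): not NE [P1→D gives 9>3; P2→R gives 11>9]
(A,R): NE
(B,P): not NE [P1→A gives 9>6]
(B,Q): not NE [P1→D gives 9>6]
(B,R): not NE [P1→A gives 9>3; P2→Q gives 9>2]
(C,P): not NE [P1→A gives 9>5]
(C,Q): not NE [P1→D gives 9>8; P2→P gives 7>5]
(C,R): not NE [P1→A gives 9>4; P2→P gives 7>6]
(D,P): not NE [P1→A gives 9>8; P2→R gives 8>4]
(D,Q): NE
(D,R): not NE [P1→A gives 9>2]

Nash profiles: (A,R), (D,Q)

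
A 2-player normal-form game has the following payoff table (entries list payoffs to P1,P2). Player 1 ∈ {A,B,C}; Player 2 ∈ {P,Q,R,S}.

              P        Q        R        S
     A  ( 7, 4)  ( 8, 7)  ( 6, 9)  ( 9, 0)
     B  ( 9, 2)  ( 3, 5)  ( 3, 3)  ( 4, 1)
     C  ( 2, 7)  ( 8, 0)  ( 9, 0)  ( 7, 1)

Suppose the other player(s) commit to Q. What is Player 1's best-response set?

argmax u_1 = {A,C}

u_1(A vs Q) = 8
u_1(B vs Q) = 3
u_1(C vs Q) = 8
max payoff 8 at {A,C}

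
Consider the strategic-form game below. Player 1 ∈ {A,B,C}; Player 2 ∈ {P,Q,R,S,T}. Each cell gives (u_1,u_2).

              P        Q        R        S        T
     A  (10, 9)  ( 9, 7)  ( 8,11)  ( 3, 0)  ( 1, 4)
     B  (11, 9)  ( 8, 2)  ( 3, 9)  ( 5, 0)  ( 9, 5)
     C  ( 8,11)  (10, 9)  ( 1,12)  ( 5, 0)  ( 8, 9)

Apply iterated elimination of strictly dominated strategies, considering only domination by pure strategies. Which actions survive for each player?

P2 drop Q (P beats it: A:9>7 B:9>2 C:11>9)
P2 drop S (P beats it: A:9>0 B:9>0 C:11>0)
P1 drop C (B beats it: P:11>8 R:3>1 T:9>8)
P2 drop T (P beats it: A:9>4 B:9>5)
P1→{A,B} P2→{P,R}

IESDS → P1:{A,B} P2:{P,R}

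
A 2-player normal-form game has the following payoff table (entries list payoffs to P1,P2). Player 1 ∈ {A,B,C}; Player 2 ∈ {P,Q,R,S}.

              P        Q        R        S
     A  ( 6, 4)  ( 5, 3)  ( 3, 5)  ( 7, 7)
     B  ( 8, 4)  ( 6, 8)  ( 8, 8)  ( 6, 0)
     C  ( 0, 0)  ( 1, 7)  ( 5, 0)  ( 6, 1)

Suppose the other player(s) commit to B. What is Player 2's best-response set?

P2 best: {Q,R}

u_2(P vs B) = 4
u_2(Q vs B) = 8
u_2(R vs B) = 8
u_2(S vs B) = 0
max payoff 8 at {Q,R}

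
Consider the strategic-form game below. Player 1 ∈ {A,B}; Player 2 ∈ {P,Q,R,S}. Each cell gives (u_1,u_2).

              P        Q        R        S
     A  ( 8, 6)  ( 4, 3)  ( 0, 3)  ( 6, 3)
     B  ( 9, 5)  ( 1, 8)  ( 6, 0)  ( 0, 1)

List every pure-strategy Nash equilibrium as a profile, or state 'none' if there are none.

(A,P): not NE [P1→B gives 9>8]
(A,Q): not NE [P2→P gives 6>3]
(A,R): not NE [P1→B gives 6>0; P2→P gives 6>3]
(A,S): not NE [P2→P gives 6>3]
(B,P): not NE [P2→Q gives 8>5]
(B,Q): not NE [P1→A gives 4>1]
(B,R): not NE [P2→Q gives 8>0]
(B,S): not NE [P1→A gives 6>0; P2→Q gives 8>1]

PSNE: ∅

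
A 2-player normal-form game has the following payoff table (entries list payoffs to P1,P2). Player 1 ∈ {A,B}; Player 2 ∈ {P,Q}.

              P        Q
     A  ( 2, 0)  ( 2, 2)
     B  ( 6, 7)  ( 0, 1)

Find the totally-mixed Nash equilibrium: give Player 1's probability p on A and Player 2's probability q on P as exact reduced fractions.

P1 indiff ⇒ q·2+(1-q)·2 = q·6+(1-q)·0 ⇒ q(-4) = (1-q)(-2) ⇒ q = 1/3
P2 indiff ⇒ p·0+(1-p)·7 = p·2+(1-p)·1 ⇒ p(-2) = (1-p)(-6) ⇒ p = 3/4

p=3/4, q=1/3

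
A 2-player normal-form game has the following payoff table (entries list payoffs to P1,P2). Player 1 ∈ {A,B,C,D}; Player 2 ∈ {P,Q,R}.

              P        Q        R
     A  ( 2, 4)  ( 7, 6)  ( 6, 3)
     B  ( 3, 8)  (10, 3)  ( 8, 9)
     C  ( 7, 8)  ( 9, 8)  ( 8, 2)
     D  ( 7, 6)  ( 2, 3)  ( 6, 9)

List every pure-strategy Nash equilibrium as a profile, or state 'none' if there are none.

PSNE = {(B,R), (C,P)}

(A,P): not NE [P1→D gives 7>2; P2→Q gives 6>4]
(A,Q): not NE [P1→B gives 10>7]
(A,R): not NE [P1→C gives 8>6; P2→Q gives 6>3]
(B,P): not NE [P1→D gives 7>3; P2→R gives 9>8]
(B,Q): not NE [P2→R gives 9>3]
(B,R): NE
(C,P): NE
(C,Q): not NE [P1→B gives 10>9]
(C,R): not NE [P2→Q gives 8>2]
(D,P): not NE [P2→R gives 9>6]
(D,Q): not NE [P1→B gives 10>2; P2→R gives 9>3]
(D,R): not NE [P1→C gives 8>6]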